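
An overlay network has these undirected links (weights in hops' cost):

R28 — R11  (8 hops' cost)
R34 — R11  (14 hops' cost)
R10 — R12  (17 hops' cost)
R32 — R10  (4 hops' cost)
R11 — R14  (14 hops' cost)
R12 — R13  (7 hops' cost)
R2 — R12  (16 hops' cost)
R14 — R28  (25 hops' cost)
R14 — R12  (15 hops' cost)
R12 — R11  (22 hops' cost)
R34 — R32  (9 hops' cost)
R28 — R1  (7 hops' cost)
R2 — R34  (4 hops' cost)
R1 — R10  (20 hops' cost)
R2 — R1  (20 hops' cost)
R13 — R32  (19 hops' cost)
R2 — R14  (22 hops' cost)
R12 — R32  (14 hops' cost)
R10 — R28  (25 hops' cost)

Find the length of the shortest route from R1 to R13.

Shortest distances from R1:
R1: 0
R28: 7  (via R1)
R11: 15  (via R28)
R10: 20  (via R1)
R2: 20  (via R1)
R34: 24  (via R2)
R32: 24  (via R10)
R14: 29  (via R11)
R12: 36  (via R2)
R13: 43  (via R32)
Shortest route: R1 → R10 → R32 → R13 = 43 hops' cost.

43 hops' cost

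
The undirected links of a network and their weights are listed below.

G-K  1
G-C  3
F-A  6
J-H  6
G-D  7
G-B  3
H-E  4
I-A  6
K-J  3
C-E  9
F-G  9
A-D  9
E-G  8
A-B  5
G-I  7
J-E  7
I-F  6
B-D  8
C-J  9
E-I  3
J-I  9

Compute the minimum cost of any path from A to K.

9

Shortest distances from A:
A: 0
B: 5  (via A)
F: 6  (via A)
I: 6  (via A)
G: 8  (via B)
D: 9  (via A)
E: 9  (via I)
K: 9  (via G)
Shortest route: A–B–G–K = 9.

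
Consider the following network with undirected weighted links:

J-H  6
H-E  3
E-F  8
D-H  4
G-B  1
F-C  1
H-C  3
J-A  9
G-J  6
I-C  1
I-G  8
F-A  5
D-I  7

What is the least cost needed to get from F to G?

10

Shortest distances from F:
F: 0
C: 1  (via F)
I: 2  (via C)
H: 4  (via C)
A: 5  (via F)
E: 7  (via H)
D: 8  (via H)
G: 10  (via I)
Shortest route: F–C–I–G = 10.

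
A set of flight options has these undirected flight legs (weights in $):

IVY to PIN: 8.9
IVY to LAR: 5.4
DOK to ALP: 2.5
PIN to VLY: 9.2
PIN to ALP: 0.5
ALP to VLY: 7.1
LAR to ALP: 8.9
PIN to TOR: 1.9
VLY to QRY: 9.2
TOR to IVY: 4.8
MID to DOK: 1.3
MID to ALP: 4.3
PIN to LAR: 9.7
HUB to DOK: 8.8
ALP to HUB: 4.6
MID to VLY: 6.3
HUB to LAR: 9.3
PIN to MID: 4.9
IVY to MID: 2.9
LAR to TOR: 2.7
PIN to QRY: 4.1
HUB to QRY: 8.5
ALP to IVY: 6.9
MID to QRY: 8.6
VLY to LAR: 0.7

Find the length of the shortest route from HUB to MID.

Running Dijkstra from HUB:
HUB: 0
ALP: 4.6  (via HUB)
PIN: 5.1  (via ALP)
TOR: 7  (via PIN)
DOK: 7.1  (via ALP)
MID: 8.4  (via DOK)
Shortest route: HUB–ALP–DOK–MID = $8.4.

$8.4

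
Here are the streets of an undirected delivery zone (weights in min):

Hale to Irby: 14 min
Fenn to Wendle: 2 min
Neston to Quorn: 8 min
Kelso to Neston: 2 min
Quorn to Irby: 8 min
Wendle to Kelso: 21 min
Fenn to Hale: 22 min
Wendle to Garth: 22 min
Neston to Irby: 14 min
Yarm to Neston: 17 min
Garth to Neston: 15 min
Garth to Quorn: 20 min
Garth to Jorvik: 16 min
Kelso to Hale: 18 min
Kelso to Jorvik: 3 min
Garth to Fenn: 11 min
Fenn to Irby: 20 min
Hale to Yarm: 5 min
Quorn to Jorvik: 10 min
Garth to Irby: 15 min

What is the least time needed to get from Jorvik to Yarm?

22 min

Compare a few routes:
Jorvik → Kelso → Hale → Yarm: 3+18+5 = 26
Jorvik → Quorn → Neston → Yarm: 10+8+17 = 35
Jorvik → Kelso → Neston → Yarm: 3+2+17 = 22
The minimum is 22 min via Jorvik → Kelso → Neston → Yarm.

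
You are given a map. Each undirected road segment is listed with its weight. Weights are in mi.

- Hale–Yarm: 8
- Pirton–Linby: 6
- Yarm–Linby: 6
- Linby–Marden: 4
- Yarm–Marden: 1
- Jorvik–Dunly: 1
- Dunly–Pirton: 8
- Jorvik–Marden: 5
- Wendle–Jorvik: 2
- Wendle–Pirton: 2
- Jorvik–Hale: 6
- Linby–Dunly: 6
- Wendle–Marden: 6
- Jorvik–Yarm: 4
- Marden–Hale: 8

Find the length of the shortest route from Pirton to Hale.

Shortest distances from Pirton:
Pirton: 0
Wendle: 2  (via Pirton)
Jorvik: 4  (via Wendle)
Dunly: 5  (via Jorvik)
Linby: 6  (via Pirton)
Marden: 8  (via Wendle)
Yarm: 8  (via Jorvik)
Hale: 10  (via Jorvik)
Shortest route: Pirton → Wendle → Jorvik → Hale = 10 mi.

10 mi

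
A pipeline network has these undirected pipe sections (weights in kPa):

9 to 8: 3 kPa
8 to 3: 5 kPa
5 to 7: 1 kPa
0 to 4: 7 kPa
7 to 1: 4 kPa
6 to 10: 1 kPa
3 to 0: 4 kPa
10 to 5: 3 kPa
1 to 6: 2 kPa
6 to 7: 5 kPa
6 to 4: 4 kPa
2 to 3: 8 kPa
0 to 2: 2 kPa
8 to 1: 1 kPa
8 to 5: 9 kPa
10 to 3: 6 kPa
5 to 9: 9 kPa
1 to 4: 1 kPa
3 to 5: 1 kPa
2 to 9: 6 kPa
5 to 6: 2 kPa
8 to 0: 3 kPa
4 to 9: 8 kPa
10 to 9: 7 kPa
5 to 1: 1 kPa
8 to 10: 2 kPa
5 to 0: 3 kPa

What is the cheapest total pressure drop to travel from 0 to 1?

4 kPa

Enumerating some paths:
0–3–5–1: 4+1+1 = 6
0–5–1: 3+1 = 4
The minimum is 4 kPa via 0–5–1.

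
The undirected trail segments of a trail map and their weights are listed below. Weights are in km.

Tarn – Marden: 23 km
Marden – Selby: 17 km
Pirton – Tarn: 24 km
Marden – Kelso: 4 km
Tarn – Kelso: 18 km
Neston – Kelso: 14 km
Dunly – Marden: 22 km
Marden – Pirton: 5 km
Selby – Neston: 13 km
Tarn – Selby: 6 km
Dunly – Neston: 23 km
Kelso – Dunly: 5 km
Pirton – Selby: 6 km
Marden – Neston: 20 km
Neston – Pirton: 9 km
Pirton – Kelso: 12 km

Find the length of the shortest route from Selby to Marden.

11 km

Settle nodes by increasing distance from Selby:
Selby: 0
Pirton: 6  (via Selby)
Tarn: 6  (via Selby)
Marden: 11  (via Pirton)
Shortest route: Selby–Pirton–Marden = 11 km.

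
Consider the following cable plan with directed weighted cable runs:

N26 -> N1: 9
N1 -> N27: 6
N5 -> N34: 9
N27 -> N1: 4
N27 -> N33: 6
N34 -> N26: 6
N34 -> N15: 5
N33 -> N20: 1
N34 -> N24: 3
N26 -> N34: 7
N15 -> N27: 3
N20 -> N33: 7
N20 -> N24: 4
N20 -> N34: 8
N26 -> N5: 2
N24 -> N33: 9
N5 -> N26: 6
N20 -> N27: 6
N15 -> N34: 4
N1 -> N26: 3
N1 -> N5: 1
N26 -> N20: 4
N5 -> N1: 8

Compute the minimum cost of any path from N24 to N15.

Enumerating some paths:
N24 - N33 - N20 - N34 - N15: 9+1+8+5 = 23
N24 - N33 - N20 - N27 - N1 - N26 - N34 - N15: 9+1+6+4+3+7+5 = 35
N24 - N33 - N20 - N27 - N1 - N5 - N34 - N15: 9+1+6+4+1+9+5 = 35
N24 - N33 - N20 - N27 - N1 - N5 - N26 - N34 - N15: 9+1+6+4+1+6+7+5 = 39
Cheapest is N24 - N33 - N20 - N34 - N15 at 23.

23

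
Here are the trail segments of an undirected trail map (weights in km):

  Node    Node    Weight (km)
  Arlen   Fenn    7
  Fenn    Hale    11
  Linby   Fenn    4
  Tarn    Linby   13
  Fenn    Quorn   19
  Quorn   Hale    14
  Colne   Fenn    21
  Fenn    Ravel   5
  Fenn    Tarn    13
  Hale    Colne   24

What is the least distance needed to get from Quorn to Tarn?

Running Dijkstra from Quorn:
Quorn: 0
Hale: 14  (via Quorn)
Fenn: 19  (via Quorn)
Linby: 23  (via Fenn)
Ravel: 24  (via Fenn)
Arlen: 26  (via Fenn)
Tarn: 32  (via Fenn)
Shortest route: Quorn → Fenn → Tarn = 32 km.

32 km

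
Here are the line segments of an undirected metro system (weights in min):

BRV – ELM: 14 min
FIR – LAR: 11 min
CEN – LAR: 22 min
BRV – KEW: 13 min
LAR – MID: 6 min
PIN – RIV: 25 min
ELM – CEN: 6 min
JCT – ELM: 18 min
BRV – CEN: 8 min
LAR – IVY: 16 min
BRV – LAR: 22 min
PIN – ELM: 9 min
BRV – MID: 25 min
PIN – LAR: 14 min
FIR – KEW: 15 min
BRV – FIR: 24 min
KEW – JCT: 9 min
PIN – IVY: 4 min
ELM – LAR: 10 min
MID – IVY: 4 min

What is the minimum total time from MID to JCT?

34 min

Running Dijkstra from MID:
MID: 0
IVY: 4  (via MID)
LAR: 6  (via MID)
PIN: 8  (via IVY)
ELM: 16  (via LAR)
FIR: 17  (via LAR)
CEN: 22  (via ELM)
BRV: 25  (via MID)
KEW: 32  (via FIR)
RIV: 33  (via PIN)
JCT: 34  (via ELM)
Shortest route: MID–LAR–ELM–JCT = 34 min.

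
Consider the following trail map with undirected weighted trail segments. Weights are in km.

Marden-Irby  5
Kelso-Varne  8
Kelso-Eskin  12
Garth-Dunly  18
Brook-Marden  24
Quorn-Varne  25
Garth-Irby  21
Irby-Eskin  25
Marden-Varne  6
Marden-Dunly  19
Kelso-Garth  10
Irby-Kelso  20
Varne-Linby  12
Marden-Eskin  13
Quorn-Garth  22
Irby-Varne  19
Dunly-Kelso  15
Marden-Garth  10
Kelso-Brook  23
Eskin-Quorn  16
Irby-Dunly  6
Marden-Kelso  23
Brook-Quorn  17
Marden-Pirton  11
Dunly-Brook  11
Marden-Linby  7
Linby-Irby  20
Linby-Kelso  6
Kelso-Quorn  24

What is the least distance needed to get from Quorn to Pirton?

40 km

Settle nodes by increasing distance from Quorn:
Quorn: 0
Eskin: 16  (via Quorn)
Brook: 17  (via Quorn)
Garth: 22  (via Quorn)
Kelso: 24  (via Quorn)
Varne: 25  (via Quorn)
Dunly: 28  (via Brook)
Marden: 29  (via Eskin)
Linby: 30  (via Kelso)
Irby: 34  (via Dunly)
Pirton: 40  (via Marden)
Shortest route: Quorn–Eskin–Marden–Pirton = 40 km.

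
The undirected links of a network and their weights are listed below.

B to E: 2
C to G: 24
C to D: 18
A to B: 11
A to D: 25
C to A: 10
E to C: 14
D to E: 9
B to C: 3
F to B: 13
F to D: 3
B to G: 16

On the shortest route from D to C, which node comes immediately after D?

Compare a few routes:
D - F - B - C: 3+13+3 = 19
D - C: 18 = 18
D - E - B - C: 9+2+3 = 14
The minimum is 14 via D - E - B - C.
So from D the first move is to E.

E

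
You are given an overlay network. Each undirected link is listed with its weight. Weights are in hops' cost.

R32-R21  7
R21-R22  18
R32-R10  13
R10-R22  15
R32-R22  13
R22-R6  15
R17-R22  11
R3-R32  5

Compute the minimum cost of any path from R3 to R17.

29 hops' cost

Running Dijkstra from R3:
R3: 0
R32: 5  (via R3)
R21: 12  (via R32)
R22: 18  (via R32)
R10: 18  (via R32)
R17: 29  (via R22)
Shortest route: R3–R32–R22–R17 = 29 hops' cost.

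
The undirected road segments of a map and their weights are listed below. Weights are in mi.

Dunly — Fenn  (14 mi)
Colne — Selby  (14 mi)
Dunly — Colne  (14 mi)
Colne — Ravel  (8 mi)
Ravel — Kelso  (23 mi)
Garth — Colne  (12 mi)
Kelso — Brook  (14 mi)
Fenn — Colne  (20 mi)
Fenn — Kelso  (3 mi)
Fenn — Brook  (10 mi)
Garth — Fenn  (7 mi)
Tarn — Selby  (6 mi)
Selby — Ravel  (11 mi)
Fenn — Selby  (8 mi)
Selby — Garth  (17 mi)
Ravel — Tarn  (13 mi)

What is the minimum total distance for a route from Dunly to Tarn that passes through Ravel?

Best Dunly to Ravel: Dunly–Colne–Ravel costing 22
Best Ravel to Tarn: Ravel–Tarn costing 13
Total via Ravel: 22 + 13 = 35 mi.

35 mi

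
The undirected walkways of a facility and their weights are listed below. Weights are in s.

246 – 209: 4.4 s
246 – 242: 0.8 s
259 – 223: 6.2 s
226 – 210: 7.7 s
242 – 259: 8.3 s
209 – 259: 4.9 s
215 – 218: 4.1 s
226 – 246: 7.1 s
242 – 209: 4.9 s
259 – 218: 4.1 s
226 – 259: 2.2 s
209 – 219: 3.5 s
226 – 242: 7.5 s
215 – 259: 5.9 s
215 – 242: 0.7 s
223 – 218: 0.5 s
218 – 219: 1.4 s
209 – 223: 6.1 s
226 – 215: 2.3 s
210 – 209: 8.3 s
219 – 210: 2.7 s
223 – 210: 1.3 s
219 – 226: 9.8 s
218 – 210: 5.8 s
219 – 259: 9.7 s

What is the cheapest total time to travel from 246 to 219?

Settle nodes by increasing distance from 246:
246: 0
242: 0.8  (via 246)
215: 1.5  (via 242)
226: 3.8  (via 215)
209: 4.4  (via 246)
218: 5.6  (via 215)
259: 6  (via 226)
223: 6.1  (via 218)
219: 7  (via 218)
Shortest route: 246 → 242 → 215 → 218 → 219 = 7 s.

7 s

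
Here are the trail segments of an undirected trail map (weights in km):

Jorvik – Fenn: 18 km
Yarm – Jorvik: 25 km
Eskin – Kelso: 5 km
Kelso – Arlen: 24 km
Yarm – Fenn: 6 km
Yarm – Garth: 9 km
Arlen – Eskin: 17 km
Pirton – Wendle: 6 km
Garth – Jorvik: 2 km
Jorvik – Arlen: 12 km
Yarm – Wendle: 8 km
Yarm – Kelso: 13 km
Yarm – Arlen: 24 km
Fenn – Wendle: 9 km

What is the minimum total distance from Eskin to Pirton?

32 km

Compare a few routes:
Eskin - Arlen - Yarm - Wendle - Pirton: 17+24+8+6 = 55
Eskin - Arlen - Jorvik - Garth - Yarm - Wendle - Pirton: 17+12+2+9+8+6 = 54
Eskin - Kelso - Yarm - Wendle - Pirton: 5+13+8+6 = 32
Eskin - Kelso - Yarm - Fenn - Wendle - Pirton: 5+13+6+9+6 = 39
Cheapest is Eskin - Kelso - Yarm - Wendle - Pirton at 32 km.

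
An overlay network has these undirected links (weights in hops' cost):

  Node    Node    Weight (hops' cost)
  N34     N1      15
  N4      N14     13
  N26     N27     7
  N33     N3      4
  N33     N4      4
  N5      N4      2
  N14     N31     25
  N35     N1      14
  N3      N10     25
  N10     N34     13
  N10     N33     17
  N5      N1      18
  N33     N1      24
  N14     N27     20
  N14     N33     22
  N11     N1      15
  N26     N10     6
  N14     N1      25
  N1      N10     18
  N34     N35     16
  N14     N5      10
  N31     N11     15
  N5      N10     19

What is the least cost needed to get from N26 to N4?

27 hops' cost

Compare a few routes:
N26–N10–N33–N4: 6+17+4 = 27
N26–N27–N14–N4: 7+20+13 = 40
N26–N10–N3–N33–N4: 6+25+4+4 = 39
N26–N27–N14–N5–N4: 7+20+10+2 = 39
Cheapest is N26–N10–N33–N4 at 27 hops' cost.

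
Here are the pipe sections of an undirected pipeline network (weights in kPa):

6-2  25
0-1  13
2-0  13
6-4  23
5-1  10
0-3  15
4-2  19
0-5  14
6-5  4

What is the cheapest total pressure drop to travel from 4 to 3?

47 kPa

Shortest distances from 4:
4: 0
2: 19  (via 4)
6: 23  (via 4)
5: 27  (via 6)
0: 32  (via 2)
1: 37  (via 5)
3: 47  (via 0)
Shortest route: 4–2–0–3 = 47 kPa.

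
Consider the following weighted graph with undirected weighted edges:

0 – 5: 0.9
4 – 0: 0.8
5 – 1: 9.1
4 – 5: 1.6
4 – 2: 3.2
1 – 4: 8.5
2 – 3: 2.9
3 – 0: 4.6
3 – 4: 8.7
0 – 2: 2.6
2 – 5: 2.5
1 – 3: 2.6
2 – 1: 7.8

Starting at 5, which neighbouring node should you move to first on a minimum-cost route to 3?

Candidate routes:
5 → 2 → 3: 2.5+2.9 = 5.4
5 → 0 → 2 → 3: 0.9+2.6+2.9 = 6.4
5 → 0 → 3: 0.9+4.6 = 5.5
Cheapest is 5 → 2 → 3 at 5.4.
So from 5 the first move is to 2.

2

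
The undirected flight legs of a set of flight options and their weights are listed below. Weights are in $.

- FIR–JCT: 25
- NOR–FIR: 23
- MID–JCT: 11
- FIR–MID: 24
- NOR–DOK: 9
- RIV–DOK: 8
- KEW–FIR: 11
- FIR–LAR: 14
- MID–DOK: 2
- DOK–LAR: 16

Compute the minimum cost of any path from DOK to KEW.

$37

Enumerating some paths:
DOK–MID–FIR–KEW: 2+24+11 = 37
DOK–LAR–FIR–KEW: 16+14+11 = 41
Cheapest is DOK–MID–FIR–KEW at $37.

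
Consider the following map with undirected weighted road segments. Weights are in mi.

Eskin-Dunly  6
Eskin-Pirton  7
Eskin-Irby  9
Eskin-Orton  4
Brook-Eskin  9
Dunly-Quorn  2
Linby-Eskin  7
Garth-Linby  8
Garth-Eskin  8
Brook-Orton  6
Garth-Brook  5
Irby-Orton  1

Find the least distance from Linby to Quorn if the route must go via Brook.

30 mi

Best Linby to Brook: Linby–Garth–Brook costing 13
Best Brook to Quorn: Brook–Eskin–Dunly–Quorn costing 17
Total via Brook: 13 + 17 = 30 mi.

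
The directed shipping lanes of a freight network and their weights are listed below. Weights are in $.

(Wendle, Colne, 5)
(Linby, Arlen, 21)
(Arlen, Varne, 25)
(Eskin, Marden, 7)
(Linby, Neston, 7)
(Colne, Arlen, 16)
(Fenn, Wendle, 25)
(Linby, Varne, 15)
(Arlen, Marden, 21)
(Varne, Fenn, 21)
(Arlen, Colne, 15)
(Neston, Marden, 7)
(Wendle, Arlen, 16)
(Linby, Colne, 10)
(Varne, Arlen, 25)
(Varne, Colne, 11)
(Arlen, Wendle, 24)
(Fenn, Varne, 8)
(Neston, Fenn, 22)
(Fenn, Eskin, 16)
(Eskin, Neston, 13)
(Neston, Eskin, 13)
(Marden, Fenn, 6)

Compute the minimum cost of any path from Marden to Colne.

Compare a few routes:
Marden → Fenn → Wendle → Colne: 6+25+5 = 36
Marden → Fenn → Varne → Colne: 6+8+11 = 25
Cheapest is Marden → Fenn → Varne → Colne at $25.

$25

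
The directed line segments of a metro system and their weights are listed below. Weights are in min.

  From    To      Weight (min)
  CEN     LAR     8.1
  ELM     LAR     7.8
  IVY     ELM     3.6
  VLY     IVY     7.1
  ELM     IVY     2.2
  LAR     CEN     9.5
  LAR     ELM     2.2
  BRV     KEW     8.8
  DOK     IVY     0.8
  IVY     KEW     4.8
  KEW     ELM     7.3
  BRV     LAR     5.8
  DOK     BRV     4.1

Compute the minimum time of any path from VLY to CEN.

28 min

Enumerating some paths:
VLY - IVY - ELM - LAR - CEN: 7.1+3.6+7.8+9.5 = 28
VLY - IVY - KEW - ELM - LAR - CEN: 7.1+4.8+7.3+7.8+9.5 = 36.5
The minimum is 28 min via VLY - IVY - ELM - LAR - CEN.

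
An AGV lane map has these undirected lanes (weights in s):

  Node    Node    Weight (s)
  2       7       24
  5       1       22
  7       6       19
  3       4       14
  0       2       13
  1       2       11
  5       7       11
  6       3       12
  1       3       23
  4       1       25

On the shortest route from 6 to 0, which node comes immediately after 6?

Enumerating some paths:
6–7–5–1–2–0: 19+11+22+11+13 = 76
6–3–1–2–0: 12+23+11+13 = 59
6–3–4–1–2–0: 12+14+25+11+13 = 75
6–7–2–0: 19+24+13 = 56
The minimum is 56 s via 6–7–2–0.
So from 6 the first move is to 7.

7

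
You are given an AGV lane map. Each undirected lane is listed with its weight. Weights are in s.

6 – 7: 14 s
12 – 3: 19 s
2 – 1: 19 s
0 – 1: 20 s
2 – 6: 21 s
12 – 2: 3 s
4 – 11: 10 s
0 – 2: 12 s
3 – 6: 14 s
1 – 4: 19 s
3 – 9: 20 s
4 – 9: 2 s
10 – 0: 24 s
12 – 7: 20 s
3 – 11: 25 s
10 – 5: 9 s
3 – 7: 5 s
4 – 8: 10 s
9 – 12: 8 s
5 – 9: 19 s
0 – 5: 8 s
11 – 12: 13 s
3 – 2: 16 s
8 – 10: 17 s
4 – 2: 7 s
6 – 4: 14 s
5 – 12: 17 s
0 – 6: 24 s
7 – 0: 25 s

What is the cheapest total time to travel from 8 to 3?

Settle nodes by increasing distance from 8:
8: 0
4: 10  (via 8)
9: 12  (via 4)
2: 17  (via 4)
10: 17  (via 8)
11: 20  (via 4)
12: 20  (via 9)
6: 24  (via 4)
5: 26  (via 10)
0: 29  (via 2)
1: 29  (via 4)
3: 32  (via 9)
Shortest route: 8–4–9–3 = 32 s.

32 s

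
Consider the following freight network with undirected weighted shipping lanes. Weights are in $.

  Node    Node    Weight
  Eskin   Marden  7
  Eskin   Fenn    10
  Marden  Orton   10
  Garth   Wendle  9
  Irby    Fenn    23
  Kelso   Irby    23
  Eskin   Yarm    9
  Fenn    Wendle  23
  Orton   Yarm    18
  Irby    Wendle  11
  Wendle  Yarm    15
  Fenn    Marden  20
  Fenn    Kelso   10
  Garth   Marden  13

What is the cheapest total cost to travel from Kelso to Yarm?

Compare a few routes:
Kelso - Fenn - Wendle - Yarm: 10+23+15 = 48
Kelso - Fenn - Eskin - Yarm: 10+10+9 = 29
Kelso - Fenn - Marden - Eskin - Yarm: 10+20+7+9 = 46
Kelso - Irby - Wendle - Yarm: 23+11+15 = 49
The minimum is $29 via Kelso - Fenn - Eskin - Yarm.

$29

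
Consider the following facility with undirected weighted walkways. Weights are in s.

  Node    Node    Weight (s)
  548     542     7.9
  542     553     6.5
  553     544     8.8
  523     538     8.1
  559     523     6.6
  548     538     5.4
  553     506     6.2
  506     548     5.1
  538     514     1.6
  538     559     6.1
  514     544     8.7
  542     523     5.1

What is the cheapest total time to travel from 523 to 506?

17.8 s

Compare a few routes:
523 - 542 - 553 - 506: 5.1+6.5+6.2 = 17.8
523 - 542 - 548 - 506: 5.1+7.9+5.1 = 18.1
Cheapest is 523 - 542 - 553 - 506 at 17.8 s.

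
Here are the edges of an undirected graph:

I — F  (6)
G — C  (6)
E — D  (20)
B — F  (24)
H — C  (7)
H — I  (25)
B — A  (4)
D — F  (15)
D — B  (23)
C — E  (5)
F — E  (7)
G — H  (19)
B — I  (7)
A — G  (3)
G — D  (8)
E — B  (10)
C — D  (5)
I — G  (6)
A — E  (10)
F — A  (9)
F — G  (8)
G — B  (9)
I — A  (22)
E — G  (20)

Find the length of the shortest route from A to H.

Compare a few routes:
A - G - D - C - H: 3+8+5+7 = 23
A - E - C - H: 10+5+7 = 22
A - G - H: 3+19 = 22
A - G - C - H: 3+6+7 = 16
Cheapest is A - G - C - H at 16.

16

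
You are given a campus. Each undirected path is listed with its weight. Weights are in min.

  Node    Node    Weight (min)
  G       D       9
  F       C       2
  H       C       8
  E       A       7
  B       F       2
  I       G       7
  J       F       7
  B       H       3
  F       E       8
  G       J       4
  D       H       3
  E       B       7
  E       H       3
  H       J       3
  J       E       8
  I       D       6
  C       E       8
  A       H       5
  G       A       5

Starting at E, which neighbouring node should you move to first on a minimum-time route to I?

H

Enumerating some paths:
E–H–J–G–I: 3+3+4+7 = 17
E–H–D–I: 3+3+6 = 12
The minimum is 12 min via E–H–D–I.
So from E the first move is to H.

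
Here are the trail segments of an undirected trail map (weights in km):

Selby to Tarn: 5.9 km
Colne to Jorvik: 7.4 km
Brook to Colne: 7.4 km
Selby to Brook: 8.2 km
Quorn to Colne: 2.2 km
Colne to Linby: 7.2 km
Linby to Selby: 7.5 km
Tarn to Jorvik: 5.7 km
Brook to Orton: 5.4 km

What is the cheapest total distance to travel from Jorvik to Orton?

20.2 km

Enumerating some paths:
Jorvik - Colne - Brook - Orton: 7.4+7.4+5.4 = 20.2
Jorvik - Colne - Linby - Selby - Brook - Orton: 7.4+7.2+7.5+8.2+5.4 = 35.7
Jorvik - Tarn - Selby - Brook - Orton: 5.7+5.9+8.2+5.4 = 25.2
Jorvik - Tarn - Selby - Linby - Colne - Brook - Orton: 5.7+5.9+7.5+7.2+7.4+5.4 = 39.1
Cheapest is Jorvik - Colne - Brook - Orton at 20.2 km.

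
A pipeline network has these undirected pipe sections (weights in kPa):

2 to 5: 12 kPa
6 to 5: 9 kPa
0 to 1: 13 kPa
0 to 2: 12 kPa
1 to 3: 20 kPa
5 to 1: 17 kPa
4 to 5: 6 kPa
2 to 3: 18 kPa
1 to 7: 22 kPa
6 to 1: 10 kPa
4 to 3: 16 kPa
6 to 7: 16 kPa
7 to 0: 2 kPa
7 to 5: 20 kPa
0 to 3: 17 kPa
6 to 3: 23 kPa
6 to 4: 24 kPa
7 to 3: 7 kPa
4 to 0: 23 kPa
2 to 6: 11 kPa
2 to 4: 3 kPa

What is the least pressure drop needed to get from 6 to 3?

23 kPa

Settle nodes by increasing distance from 6:
6: 0
5: 9  (via 6)
1: 10  (via 6)
2: 11  (via 6)
4: 14  (via 2)
7: 16  (via 6)
0: 18  (via 7)
3: 23  (via 6)
Shortest route: 6 → 3 = 23 kPa.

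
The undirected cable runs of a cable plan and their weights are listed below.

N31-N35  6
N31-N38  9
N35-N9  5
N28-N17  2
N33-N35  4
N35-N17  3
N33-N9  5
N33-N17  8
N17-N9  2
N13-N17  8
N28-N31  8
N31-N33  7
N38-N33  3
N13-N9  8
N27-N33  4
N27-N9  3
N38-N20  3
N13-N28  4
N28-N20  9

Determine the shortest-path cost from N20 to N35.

10

Settle nodes by increasing distance from N20:
N20: 0
N38: 3  (via N20)
N33: 6  (via N38)
N28: 9  (via N20)
N35: 10  (via N33)
Shortest route: N20–N38–N33–N35 = 10.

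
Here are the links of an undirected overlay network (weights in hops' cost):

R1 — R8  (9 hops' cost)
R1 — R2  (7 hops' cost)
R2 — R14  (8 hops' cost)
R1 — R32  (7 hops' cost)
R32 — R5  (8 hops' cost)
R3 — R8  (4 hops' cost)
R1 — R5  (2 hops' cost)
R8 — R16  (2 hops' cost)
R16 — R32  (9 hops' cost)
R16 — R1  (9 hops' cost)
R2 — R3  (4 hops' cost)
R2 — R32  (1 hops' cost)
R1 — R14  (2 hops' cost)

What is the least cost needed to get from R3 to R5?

Settle nodes by increasing distance from R3:
R3: 0
R8: 4  (via R3)
R2: 4  (via R3)
R32: 5  (via R2)
R16: 6  (via R8)
R1: 11  (via R2)
R14: 12  (via R2)
R5: 13  (via R32)
Shortest route: R3–R2–R32–R5 = 13 hops' cost.

13 hops' cost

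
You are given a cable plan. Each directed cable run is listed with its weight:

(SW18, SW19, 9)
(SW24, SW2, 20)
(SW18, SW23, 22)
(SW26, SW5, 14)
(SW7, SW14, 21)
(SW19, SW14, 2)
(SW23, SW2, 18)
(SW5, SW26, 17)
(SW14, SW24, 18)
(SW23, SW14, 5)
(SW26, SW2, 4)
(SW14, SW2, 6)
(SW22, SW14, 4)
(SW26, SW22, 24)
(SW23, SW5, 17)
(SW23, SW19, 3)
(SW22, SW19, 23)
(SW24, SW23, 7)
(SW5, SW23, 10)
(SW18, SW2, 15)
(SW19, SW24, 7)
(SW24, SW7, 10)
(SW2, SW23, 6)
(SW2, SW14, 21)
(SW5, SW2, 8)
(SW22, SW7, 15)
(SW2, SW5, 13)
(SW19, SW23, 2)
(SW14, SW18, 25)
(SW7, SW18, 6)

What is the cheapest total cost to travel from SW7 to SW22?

75

Running Dijkstra from SW7:
SW7: 0
SW18: 6  (via SW7)
SW19: 15  (via SW18)
SW23: 17  (via SW19)
SW14: 17  (via SW19)
SW2: 21  (via SW18)
SW24: 22  (via SW19)
SW5: 34  (via SW23)
SW26: 51  (via SW5)
SW22: 75  (via SW26)
Shortest route: SW7 → SW18 → SW19 → SW23 → SW5 → SW26 → SW22 = 75.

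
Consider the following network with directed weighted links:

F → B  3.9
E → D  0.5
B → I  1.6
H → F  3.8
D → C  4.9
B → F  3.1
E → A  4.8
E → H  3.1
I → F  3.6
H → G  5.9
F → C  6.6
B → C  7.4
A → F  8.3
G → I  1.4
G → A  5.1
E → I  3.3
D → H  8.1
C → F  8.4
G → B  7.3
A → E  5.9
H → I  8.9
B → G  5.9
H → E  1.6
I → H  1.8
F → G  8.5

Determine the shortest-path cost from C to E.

Shortest distances from C:
C: 0
F: 8.4  (via C)
B: 12.3  (via F)
I: 13.9  (via B)
H: 15.7  (via I)
G: 16.9  (via F)
E: 17.3  (via H)
Shortest route: C → F → B → I → H → E = 17.3.

17.3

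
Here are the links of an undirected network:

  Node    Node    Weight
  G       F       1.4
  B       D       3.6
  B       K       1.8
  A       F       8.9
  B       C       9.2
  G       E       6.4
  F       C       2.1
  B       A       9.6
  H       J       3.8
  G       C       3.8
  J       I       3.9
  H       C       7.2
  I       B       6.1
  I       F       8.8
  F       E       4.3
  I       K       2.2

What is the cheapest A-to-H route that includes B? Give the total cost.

Shortest A→B: A–B = 9.6
Best B to H: B–K–I–J–H costing 11.7
Total via B: 9.6 + 11.7 = 21.3.

21.3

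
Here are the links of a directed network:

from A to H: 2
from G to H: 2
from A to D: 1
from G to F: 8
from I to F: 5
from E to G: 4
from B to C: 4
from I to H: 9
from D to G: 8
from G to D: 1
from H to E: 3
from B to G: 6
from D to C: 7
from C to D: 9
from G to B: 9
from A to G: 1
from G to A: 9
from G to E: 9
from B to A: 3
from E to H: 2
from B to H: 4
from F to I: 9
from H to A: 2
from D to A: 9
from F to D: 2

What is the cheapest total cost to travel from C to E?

22

Settle nodes by increasing distance from C:
C: 0
D: 9  (via C)
G: 17  (via D)
A: 18  (via D)
H: 19  (via G)
E: 22  (via H)
Shortest route: C–D–G–H–E = 22.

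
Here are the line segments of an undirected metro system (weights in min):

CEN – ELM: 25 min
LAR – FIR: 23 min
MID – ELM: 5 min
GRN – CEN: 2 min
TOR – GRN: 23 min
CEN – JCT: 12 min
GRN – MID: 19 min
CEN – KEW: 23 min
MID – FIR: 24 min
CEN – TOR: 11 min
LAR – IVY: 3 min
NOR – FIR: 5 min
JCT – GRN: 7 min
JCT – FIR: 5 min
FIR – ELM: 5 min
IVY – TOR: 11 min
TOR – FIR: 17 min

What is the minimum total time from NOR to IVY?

31 min

Compare a few routes:
NOR–FIR–TOR–IVY: 5+17+11 = 33
NOR–FIR–LAR–IVY: 5+23+3 = 31
The minimum is 31 min via NOR–FIR–LAR–IVY.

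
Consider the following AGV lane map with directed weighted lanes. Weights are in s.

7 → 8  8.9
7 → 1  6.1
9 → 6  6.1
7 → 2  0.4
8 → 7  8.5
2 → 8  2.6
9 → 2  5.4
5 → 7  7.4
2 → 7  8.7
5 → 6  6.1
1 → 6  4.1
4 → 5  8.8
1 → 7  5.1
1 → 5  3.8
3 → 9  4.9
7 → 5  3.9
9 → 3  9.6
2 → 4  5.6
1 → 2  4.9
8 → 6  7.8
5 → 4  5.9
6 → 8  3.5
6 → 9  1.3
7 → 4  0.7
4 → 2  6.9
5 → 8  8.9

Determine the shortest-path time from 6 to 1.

Running Dijkstra from 6:
6: 0
9: 1.3  (via 6)
8: 3.5  (via 6)
2: 6.7  (via 9)
3: 10.9  (via 9)
7: 12  (via 8)
4: 12.3  (via 2)
5: 15.9  (via 7)
1: 18.1  (via 7)
Shortest route: 6 → 8 → 7 → 1 = 18.1 s.

18.1 s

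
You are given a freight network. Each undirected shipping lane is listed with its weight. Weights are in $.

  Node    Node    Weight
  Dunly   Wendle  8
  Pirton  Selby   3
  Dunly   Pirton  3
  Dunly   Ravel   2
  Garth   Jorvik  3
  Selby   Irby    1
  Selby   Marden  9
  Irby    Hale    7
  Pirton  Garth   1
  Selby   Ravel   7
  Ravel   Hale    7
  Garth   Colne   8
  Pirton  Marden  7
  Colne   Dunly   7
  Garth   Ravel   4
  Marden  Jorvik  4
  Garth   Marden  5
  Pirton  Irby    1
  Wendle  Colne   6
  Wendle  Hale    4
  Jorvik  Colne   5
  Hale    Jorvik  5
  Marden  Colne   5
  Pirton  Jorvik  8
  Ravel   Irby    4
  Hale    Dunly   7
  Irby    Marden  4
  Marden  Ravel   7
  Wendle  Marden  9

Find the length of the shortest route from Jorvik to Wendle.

$9

Candidate routes:
Jorvik - Colne - Wendle: 5+6 = 11
Jorvik - Hale - Wendle: 5+4 = 9
Cheapest is Jorvik - Hale - Wendle at $9.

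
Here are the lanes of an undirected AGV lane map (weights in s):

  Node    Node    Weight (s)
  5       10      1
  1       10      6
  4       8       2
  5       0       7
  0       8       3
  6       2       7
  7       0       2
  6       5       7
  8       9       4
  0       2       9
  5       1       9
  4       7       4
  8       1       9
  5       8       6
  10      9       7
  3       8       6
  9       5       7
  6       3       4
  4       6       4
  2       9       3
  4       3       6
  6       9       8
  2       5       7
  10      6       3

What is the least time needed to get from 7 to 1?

14 s

Settle nodes by increasing distance from 7:
7: 0
0: 2  (via 7)
4: 4  (via 7)
8: 5  (via 0)
6: 8  (via 4)
5: 9  (via 0)
9: 9  (via 8)
3: 10  (via 4)
10: 10  (via 5)
2: 11  (via 0)
1: 14  (via 8)
Shortest route: 7–0–8–1 = 14 s.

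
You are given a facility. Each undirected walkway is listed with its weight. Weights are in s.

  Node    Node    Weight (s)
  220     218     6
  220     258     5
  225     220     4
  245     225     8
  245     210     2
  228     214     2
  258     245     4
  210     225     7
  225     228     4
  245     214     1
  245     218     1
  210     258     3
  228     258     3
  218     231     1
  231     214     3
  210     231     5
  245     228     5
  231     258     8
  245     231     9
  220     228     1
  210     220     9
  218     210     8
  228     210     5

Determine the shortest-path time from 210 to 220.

Candidate routes:
210 → 228 → 220: 5+1 = 6
210 → 258 → 228 → 220: 3+3+1 = 7
210 → 245 → 228 → 220: 2+5+1 = 8
Cheapest is 210 → 228 → 220 at 6 s.

6 s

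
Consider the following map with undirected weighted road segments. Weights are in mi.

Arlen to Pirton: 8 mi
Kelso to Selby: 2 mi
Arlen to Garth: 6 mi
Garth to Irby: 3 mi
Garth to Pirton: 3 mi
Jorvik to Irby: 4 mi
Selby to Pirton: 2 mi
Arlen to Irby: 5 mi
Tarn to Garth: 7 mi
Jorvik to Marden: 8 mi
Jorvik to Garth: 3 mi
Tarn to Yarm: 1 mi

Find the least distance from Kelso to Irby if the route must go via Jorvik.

Shortest Kelso→Jorvik: Kelso–Selby–Pirton–Garth–Jorvik = 10
Shortest Jorvik→Irby: Jorvik–Irby = 4
Total via Jorvik: 10 + 4 = 14 mi.

14 mi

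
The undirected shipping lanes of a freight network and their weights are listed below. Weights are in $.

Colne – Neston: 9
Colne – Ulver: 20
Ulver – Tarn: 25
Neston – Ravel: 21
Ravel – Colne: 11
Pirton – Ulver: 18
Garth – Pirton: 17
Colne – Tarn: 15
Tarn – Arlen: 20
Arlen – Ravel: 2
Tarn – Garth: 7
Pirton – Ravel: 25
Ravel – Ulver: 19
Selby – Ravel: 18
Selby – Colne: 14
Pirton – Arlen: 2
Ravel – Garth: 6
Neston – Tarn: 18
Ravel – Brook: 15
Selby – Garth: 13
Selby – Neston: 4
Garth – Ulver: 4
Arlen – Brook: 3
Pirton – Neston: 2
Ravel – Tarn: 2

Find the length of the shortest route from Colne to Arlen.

$13

Shortest distances from Colne:
Colne: 0
Neston: 9  (via Colne)
Ravel: 11  (via Colne)
Pirton: 11  (via Neston)
Arlen: 13  (via Ravel)
Shortest route: Colne → Ravel → Arlen = $13.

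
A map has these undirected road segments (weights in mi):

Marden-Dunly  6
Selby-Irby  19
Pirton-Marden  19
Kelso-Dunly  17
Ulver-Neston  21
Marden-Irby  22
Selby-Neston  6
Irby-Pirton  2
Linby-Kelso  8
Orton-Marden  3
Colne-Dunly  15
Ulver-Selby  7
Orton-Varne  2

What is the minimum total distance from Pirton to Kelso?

Compare a few routes:
Pirton–Irby–Marden–Dunly–Kelso: 2+22+6+17 = 47
Pirton–Marden–Dunly–Kelso: 19+6+17 = 42
Cheapest is Pirton–Marden–Dunly–Kelso at 42 mi.

42 mi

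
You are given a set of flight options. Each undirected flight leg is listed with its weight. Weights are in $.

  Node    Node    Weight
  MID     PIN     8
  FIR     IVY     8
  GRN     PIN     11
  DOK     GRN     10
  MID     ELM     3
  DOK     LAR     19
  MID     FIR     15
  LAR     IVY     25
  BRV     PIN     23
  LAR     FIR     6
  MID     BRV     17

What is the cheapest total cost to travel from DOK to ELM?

$32

Compare a few routes:
DOK → LAR → FIR → MID → ELM: 19+6+15+3 = 43
DOK → GRN → PIN → MID → ELM: 10+11+8+3 = 32
The minimum is $32 via DOK → GRN → PIN → MID → ELM.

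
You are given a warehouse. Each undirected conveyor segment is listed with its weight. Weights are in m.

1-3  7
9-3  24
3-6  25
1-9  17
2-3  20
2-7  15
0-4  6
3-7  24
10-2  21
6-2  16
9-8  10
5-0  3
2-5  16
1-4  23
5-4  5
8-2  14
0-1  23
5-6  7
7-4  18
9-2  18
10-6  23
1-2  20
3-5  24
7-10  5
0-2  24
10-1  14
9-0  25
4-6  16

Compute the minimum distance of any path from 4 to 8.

Settle nodes by increasing distance from 4:
4: 0
5: 5  (via 4)
0: 6  (via 4)
6: 12  (via 5)
7: 18  (via 4)
2: 21  (via 5)
1: 23  (via 4)
10: 23  (via 7)
3: 29  (via 5)
9: 31  (via 0)
8: 35  (via 2)
Shortest route: 4 → 5 → 2 → 8 = 35 m.

35 m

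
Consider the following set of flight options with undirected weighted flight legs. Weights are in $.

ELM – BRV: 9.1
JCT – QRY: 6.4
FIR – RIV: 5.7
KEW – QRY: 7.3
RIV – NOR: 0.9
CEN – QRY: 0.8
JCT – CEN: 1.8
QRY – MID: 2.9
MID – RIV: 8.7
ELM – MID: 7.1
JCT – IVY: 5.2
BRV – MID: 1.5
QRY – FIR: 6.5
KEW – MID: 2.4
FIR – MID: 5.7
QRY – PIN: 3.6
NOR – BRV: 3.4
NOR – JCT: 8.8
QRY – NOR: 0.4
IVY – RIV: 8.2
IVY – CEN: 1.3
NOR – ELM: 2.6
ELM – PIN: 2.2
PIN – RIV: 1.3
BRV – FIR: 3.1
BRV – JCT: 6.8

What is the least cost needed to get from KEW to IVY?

$7.4

Running Dijkstra from KEW:
KEW: 0
MID: 2.4  (via KEW)
BRV: 3.9  (via MID)
QRY: 5.3  (via MID)
NOR: 5.7  (via QRY)
CEN: 6.1  (via QRY)
RIV: 6.6  (via NOR)
FIR: 7  (via BRV)
IVY: 7.4  (via CEN)
Shortest route: KEW → MID → QRY → CEN → IVY = $7.4.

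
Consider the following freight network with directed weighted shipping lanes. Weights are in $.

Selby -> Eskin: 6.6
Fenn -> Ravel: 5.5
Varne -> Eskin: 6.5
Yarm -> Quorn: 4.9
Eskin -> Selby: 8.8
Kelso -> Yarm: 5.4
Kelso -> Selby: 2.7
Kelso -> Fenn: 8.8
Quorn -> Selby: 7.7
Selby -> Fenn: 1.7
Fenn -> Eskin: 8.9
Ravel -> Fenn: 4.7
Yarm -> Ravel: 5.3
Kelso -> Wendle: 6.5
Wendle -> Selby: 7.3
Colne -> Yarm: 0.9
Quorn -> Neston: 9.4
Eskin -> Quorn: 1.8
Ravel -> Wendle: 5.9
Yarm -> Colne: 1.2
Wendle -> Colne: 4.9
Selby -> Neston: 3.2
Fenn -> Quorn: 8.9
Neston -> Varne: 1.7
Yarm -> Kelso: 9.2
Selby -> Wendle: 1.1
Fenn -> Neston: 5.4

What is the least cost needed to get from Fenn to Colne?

Compare a few routes:
Fenn → Ravel → Wendle → Colne: 5.5+5.9+4.9 = 16.3
Fenn → Eskin → Quorn → Selby → Wendle → Colne: 8.9+1.8+7.7+1.1+4.9 = 24.4
Fenn → Eskin → Selby → Wendle → Colne: 8.9+8.8+1.1+4.9 = 23.7
Fenn → Quorn → Selby → Wendle → Colne: 8.9+7.7+1.1+4.9 = 22.6
The minimum is $16.3 via Fenn → Ravel → Wendle → Colne.

$16.3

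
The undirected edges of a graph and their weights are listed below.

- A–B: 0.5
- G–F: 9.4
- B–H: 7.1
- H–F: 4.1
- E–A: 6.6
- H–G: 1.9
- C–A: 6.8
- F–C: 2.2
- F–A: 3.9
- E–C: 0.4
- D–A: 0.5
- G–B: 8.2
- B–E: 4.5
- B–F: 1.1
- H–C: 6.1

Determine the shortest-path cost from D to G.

8.1

Shortest distances from D:
D: 0
A: 0.5  (via D)
B: 1  (via A)
F: 2.1  (via B)
C: 4.3  (via F)
E: 4.7  (via C)
H: 6.2  (via F)
G: 8.1  (via H)
Shortest route: D → A → B → F → H → G = 8.1.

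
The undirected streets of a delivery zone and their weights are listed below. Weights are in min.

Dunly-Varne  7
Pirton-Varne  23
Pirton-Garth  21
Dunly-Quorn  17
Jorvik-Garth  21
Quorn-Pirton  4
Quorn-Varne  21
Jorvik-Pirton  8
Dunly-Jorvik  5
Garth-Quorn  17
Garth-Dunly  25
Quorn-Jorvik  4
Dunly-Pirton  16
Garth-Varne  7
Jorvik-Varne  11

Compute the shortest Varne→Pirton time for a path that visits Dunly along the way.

Shortest Varne→Dunly: Varne–Dunly = 7
Best Dunly to Pirton: Dunly–Jorvik–Pirton costing 13
Total via Dunly: 7 + 13 = 20 min.

20 min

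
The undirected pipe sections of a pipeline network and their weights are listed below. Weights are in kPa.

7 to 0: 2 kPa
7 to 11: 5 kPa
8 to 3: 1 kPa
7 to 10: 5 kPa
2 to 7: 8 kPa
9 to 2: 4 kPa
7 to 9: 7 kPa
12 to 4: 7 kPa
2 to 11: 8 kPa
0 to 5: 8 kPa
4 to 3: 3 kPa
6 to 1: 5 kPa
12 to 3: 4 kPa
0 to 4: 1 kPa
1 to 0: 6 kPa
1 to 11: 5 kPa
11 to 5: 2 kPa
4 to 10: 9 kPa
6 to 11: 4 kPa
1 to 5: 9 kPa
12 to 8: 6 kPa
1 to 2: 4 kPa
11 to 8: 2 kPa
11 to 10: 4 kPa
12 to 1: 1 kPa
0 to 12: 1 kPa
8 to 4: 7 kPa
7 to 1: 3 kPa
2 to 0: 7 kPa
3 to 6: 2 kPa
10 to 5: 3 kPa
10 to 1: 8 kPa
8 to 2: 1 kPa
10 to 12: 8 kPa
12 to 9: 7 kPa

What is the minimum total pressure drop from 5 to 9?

9 kPa

Running Dijkstra from 5:
5: 0
11: 2  (via 5)
10: 3  (via 5)
8: 4  (via 11)
2: 5  (via 8)
3: 5  (via 8)
6: 6  (via 11)
1: 7  (via 11)
7: 7  (via 11)
0: 8  (via 5)
4: 8  (via 3)
12: 8  (via 1)
9: 9  (via 2)
Shortest route: 5–11–8–2–9 = 9 kPa.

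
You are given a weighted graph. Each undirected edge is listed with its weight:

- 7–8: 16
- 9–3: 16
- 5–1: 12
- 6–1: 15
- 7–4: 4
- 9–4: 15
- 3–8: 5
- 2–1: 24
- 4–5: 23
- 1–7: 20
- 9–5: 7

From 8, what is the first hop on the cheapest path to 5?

Candidate routes:
8 → 3 → 9 → 5: 5+16+7 = 28
8 → 7 → 4 → 5: 16+4+23 = 43
8 → 7 → 4 → 9 → 5: 16+4+15+7 = 42
Cheapest is 8 → 3 → 9 → 5 at 28.
So from 8 the first move is to 3.

3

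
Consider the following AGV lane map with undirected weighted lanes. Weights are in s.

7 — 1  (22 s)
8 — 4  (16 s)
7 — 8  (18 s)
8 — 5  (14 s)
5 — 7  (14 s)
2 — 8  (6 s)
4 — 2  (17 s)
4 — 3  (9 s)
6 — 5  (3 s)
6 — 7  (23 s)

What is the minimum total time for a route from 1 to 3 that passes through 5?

Best 1 to 5: 1–7–5 costing 36
Best 5 to 3: 5–8–4–3 costing 39
Total via 5: 36 + 39 = 75 s.

75 s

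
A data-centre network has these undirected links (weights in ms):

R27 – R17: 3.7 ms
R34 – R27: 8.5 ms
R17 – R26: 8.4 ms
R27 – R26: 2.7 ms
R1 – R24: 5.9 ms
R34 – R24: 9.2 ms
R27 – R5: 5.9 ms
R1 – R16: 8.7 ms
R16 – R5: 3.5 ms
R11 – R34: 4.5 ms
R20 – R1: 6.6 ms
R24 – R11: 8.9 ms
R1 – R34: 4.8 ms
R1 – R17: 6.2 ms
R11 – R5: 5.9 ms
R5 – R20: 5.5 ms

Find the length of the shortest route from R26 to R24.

18.5 ms

Settle nodes by increasing distance from R26:
R26: 0
R27: 2.7  (via R26)
R17: 6.4  (via R27)
R5: 8.6  (via R27)
R34: 11.2  (via R27)
R16: 12.1  (via R5)
R1: 12.6  (via R17)
R20: 14.1  (via R5)
R11: 14.5  (via R5)
R24: 18.5  (via R1)
Shortest route: R26 → R27 → R17 → R1 → R24 = 18.5 ms.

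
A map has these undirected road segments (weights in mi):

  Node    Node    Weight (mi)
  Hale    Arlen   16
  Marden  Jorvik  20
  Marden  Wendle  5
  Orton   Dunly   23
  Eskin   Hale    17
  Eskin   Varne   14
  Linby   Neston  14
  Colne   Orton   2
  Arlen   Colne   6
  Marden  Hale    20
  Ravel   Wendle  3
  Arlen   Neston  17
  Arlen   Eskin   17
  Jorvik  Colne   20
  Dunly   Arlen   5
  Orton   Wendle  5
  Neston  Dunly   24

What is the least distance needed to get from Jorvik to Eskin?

Settle nodes by increasing distance from Jorvik:
Jorvik: 0
Marden: 20  (via Jorvik)
Colne: 20  (via Jorvik)
Orton: 22  (via Colne)
Wendle: 25  (via Marden)
Arlen: 26  (via Colne)
Ravel: 28  (via Wendle)
Dunly: 31  (via Arlen)
Hale: 40  (via Marden)
Neston: 43  (via Arlen)
Eskin: 43  (via Arlen)
Shortest route: Jorvik–Colne–Arlen–Eskin = 43 mi.

43 mi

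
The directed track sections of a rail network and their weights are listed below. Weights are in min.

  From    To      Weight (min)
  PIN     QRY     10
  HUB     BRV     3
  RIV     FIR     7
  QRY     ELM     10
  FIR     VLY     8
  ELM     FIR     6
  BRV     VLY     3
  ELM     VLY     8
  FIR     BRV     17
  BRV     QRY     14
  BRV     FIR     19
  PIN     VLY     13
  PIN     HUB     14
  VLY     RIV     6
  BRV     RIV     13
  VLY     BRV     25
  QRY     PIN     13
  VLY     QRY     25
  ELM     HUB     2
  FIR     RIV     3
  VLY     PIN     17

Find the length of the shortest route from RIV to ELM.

48 min

Settle nodes by increasing distance from RIV:
RIV: 0
FIR: 7  (via RIV)
VLY: 15  (via FIR)
BRV: 24  (via FIR)
PIN: 32  (via VLY)
QRY: 38  (via BRV)
HUB: 46  (via PIN)
ELM: 48  (via QRY)
Shortest route: RIV → FIR → BRV → QRY → ELM = 48 min.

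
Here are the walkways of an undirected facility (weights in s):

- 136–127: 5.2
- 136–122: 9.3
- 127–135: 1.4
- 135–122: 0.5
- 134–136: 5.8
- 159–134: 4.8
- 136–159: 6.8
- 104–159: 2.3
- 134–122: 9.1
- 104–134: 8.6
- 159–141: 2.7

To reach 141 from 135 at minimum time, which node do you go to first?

127

Enumerating some paths:
135 → 122 → 134 → 159 → 141: 0.5+9.1+4.8+2.7 = 17.1
135 → 127 → 136 → 159 → 141: 1.4+5.2+6.8+2.7 = 16.1
Cheapest is 135 → 127 → 136 → 159 → 141 at 16.1 s.
So from 135 the first move is to 127.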